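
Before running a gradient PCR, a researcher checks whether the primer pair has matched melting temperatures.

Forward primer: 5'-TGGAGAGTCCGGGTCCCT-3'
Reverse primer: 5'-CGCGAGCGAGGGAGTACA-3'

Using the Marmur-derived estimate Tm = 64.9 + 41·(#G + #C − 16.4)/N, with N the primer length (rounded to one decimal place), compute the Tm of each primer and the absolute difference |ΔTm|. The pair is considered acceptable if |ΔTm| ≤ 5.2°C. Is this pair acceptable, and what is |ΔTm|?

Forward: G+C = 12, N = 18 → Tm = 64.9 + 41·(12 − 16.4)/18 = 54.9°C.
Reverse: G+C = 12, N = 18 → Tm = 64.9 + 41·(12 − 16.4)/18 = 54.9°C.
|ΔTm| = |54.9 − 54.9| = 0.0°C, ≤ 5.2°C.

|ΔTm| = 0.0°C; the pair is acceptable.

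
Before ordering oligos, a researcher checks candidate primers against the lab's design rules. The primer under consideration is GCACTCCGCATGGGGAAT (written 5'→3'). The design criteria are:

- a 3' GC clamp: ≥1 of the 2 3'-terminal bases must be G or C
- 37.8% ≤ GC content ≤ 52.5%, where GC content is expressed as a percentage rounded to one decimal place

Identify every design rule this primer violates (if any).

Base counts: A=4, T=3, G=6, C=5 (length 18).
GC clamp: 3' end AT has 0 G/C, need ≥1 ✗
GC content: GC 11/18 = 61.1%, outside 37.8–52.5% ✗

Fails: GC clamp, GC content.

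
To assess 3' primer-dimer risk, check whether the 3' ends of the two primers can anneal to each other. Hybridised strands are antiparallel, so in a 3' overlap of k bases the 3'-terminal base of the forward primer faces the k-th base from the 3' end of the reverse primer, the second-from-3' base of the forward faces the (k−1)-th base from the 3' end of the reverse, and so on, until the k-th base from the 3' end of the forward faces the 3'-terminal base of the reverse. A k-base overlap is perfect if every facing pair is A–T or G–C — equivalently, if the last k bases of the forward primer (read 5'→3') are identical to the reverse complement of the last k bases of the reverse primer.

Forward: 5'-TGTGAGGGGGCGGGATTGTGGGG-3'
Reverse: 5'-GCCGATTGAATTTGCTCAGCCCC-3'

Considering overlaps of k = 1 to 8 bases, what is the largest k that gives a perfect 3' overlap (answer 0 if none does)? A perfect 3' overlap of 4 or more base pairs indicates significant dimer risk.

Last 8 bases (5'→3') — forward …TTGTGGGG, reverse …TCAGCCCC.
Reverse complement of the reverse primer's last 8 bases: GGGGCTGA; its first k bases are the reverse complement of the reverse primer's last k bases, so a perfect k-base overlap needs the forward primer's last k bases to equal them.
Comparing (forward last k vs required): k=1: G vs G ✓; k=2: GG vs GG ✓; k=3: GGG vs GGG ✓; k=4: GGGG vs GGGG ✓; k=5: TGGGG vs GGGGC ✗; k=6: GTGGGG vs GGGGCT ✗; k=7: TGTGGGG vs GGGGCTG ✗; k=8: TTGTGGGG vs GGGGCTGA ✗.
Perfect overlaps at k = 1, 2, 3, 4; the largest is 4.

Longest perfect overlap: 4 complementary base pairs; significant dimer risk (threshold 4).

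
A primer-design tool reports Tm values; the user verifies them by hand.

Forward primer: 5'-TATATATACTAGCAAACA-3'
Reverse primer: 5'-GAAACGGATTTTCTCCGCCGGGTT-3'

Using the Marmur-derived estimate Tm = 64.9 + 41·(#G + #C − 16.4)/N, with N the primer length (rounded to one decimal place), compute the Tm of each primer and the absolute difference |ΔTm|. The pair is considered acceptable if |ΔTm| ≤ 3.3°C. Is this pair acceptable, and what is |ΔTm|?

|ΔTm| = 22.4°C; the pair is not acceptable.

Forward: G+C = 4, N = 18 → Tm = 64.9 + 41·(4 − 16.4)/18 = 36.7°C.
Reverse: G+C = 13, N = 24 → Tm = 64.9 + 41·(13 − 16.4)/24 = 59.1°C.
|ΔTm| = |36.7 − 59.1| = 22.4°C, > 3.3°C.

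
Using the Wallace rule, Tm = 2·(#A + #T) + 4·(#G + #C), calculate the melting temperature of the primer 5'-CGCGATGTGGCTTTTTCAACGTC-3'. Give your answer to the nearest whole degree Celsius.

70°C

Base counts: A=3, T=8, G=6, C=6 (length 23).
Tm = 2·(3+8) + 4·(6+6) = 2·11 + 4·12 = 22 + 48 = 70°C.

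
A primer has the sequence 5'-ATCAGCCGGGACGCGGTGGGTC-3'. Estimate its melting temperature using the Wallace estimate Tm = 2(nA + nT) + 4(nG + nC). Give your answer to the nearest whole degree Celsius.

Base counts: A=3, T=3, G=10, C=6 (length 22).
Tm = 2·(3+3) + 4·(10+6) = 2·6 + 4·16 = 12 + 64 = 76°C.

76°C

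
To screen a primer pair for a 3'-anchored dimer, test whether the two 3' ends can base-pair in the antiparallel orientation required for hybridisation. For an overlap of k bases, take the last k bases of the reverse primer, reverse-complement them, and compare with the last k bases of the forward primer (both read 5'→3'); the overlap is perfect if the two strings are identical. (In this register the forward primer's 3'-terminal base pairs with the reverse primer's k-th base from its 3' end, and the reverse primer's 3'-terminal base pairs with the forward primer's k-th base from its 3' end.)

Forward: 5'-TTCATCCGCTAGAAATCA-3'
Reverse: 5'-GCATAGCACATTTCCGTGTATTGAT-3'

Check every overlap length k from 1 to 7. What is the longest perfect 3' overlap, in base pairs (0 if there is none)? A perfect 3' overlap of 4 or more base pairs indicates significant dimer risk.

Longest perfect overlap: 4 complementary base pairs; significant dimer risk (threshold 4).

Last 7 bases (5'→3') — forward …GAAATCA, reverse …TATTGAT.
Reverse complement of the reverse primer's last 7 bases: ATCAATA; its first k bases are the reverse complement of the reverse primer's last k bases, so a perfect k-base overlap needs the forward primer's last k bases to equal them.
Comparing (forward last k vs required): k=1: A vs A ✓; k=2: CA vs AT ✗; k=3: TCA vs ATC ✗; k=4: ATCA vs ATCA ✓; k=5: AATCA vs ATCAA ✗; k=6: AAATCA vs ATCAAT ✗; k=7: GAAATCA vs ATCAATA ✗.
Perfect overlaps at k = 1, 4; the largest is 4.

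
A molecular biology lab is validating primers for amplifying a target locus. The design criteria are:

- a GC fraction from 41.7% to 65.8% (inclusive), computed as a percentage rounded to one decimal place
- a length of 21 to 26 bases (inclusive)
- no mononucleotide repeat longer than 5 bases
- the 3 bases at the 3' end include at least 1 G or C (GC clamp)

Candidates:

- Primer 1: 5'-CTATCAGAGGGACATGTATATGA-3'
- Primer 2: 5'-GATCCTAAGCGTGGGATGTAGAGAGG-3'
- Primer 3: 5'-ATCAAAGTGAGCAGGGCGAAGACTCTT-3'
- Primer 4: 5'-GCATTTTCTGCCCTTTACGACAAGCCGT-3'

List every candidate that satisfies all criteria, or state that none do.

Primer 2 only.

Primer 1 (23 nt, A=8 T=6 G=6 C=3): GC 9/23 = 39.1%, outside 41.7–65.8% ✗; length 23 ✓; longest run = 3 ✓; 3' end TGA has 1 G/C ✓ — fails.
Primer 2 (26 nt, A=7 T=5 G=11 C=3): GC 14/26 = 53.8% ✓; length 26 ✓; longest run = 3 ✓; 3' end AGG has 2 G/C ✓ — passes.
Primer 3 (27 nt, A=9 T=5 G=8 C=5): GC 13/27 = 48.1% ✓; length 27, outside 21–26 ✗; longest run = 3 ✓; 3' end CTT has 1 G/C ✓ — fails.
Primer 4 (28 nt, A=5 T=9 G=5 C=9): GC 14/28 = 50.0% ✓; length 28, outside 21–26 ✗; longest run = 4 ✓; 3' end CGT has 2 G/C ✓ — fails.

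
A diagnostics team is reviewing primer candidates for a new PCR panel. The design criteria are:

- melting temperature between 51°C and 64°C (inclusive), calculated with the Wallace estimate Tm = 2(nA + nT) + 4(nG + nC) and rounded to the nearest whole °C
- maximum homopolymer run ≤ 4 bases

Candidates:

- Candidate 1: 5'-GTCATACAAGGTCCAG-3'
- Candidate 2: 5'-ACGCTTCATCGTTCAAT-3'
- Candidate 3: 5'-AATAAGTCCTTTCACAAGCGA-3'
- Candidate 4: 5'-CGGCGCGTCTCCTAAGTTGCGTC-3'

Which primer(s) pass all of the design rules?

Candidate 1 (16 nt, A=5 T=3 G=4 C=4): Tm = 2·8 + 4·8 = 48°C, outside 51–64°C ✗; longest run = 2 ✓ — fails.
Candidate 2 (17 nt, A=4 T=6 G=2 C=5): Tm = 2·10 + 4·7 = 48°C, outside 51–64°C ✗; longest run = 2 ✓ — fails.
Candidate 3 (21 nt, A=8 T=5 G=3 C=5): Tm = 2·13 + 4·8 = 58°C ✓; longest run = 3 ✓ — passes.
Candidate 4 (23 nt, A=2 T=6 G=7 C=8): Tm = 2·8 + 4·15 = 76°C, outside 51–64°C ✗; longest run = 2 ✓ — fails.

Candidate 3 only.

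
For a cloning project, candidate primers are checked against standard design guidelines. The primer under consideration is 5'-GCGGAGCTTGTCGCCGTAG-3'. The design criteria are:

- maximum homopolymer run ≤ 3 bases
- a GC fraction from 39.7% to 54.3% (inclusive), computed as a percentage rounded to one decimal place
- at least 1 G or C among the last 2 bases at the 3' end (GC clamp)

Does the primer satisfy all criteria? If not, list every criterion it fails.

Fails: GC content.

Base counts: A=2, T=4, G=8, C=5 (length 19).
homopolymer run: longest run = 2 ✓
GC content: GC 13/19 = 68.4%, outside 39.7–54.3% ✗
GC clamp: 3' end AG has 1 G/C ✓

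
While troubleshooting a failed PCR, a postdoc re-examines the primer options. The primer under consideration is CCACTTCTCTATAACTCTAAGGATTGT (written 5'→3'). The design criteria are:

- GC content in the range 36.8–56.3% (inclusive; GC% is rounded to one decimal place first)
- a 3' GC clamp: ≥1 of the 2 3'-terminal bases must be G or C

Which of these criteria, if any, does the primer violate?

Meets all criteria.

Base counts: A=7, T=10, G=3, C=7 (length 27).
GC content: GC 10/27 = 37.0% ✓
GC clamp: 3' end GT has 1 G/C ✓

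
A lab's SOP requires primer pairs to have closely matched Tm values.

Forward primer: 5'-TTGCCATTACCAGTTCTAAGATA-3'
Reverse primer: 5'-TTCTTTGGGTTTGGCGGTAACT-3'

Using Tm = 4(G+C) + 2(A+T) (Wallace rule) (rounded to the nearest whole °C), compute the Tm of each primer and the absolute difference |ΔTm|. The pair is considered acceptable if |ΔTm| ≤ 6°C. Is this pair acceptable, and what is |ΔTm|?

Forward: A=7 T=8 G=3 C=5 → Tm = 2·15 + 4·8 = 62°C.
Reverse: A=2 T=10 G=7 C=3 → Tm = 2·12 + 4·10 = 64°C.
|ΔTm| = |62 − 64| = 2°C, ≤ 6°C.

|ΔTm| = 2°C; the pair is acceptable.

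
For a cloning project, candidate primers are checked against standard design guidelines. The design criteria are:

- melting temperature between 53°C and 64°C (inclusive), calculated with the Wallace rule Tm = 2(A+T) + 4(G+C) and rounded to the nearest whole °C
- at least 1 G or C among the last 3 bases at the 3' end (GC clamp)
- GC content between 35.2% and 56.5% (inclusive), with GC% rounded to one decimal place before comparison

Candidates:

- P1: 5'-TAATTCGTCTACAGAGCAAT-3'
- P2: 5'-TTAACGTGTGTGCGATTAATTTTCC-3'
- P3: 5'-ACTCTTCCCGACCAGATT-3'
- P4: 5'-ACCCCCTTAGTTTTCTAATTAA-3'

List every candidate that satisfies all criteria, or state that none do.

None of the candidates satisfy all criteria.

P1 (20 nt, A=7 T=6 G=3 C=4): Tm = 2·13 + 4·7 = 54°C ✓; 3' end AAT has 0 G/C, need ≥1 ✗; GC 7/20 = 35.0%, outside 35.2–56.5% ✗ — fails.
P2 (25 nt, A=5 T=11 G=5 C=4): Tm = 2·16 + 4·9 = 68°C, outside 53–64°C ✗; 3' end TCC has 2 G/C ✓; GC 9/25 = 36.0% ✓ — fails.
P3 (18 nt, A=4 T=5 G=2 C=7): Tm = 2·9 + 4·9 = 54°C ✓; 3' end ATT has 0 G/C, need ≥1 ✗; GC 9/18 = 50.0% ✓ — fails.
P4 (22 nt, A=6 T=9 G=1 C=6): Tm = 2·15 + 4·7 = 58°C ✓; 3' end TAA has 0 G/C, need ≥1 ✗; GC 7/22 = 31.8%, outside 35.2–56.5% ✗ — fails.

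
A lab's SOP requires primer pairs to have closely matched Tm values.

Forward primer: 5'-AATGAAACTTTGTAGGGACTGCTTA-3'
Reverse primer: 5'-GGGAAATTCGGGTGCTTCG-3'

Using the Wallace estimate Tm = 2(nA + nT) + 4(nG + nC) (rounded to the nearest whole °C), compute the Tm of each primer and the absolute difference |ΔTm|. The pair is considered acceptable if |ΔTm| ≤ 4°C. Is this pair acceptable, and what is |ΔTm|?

Forward: A=8 T=8 G=6 C=3 → Tm = 2·16 + 4·9 = 68°C.
Reverse: A=3 T=5 G=8 C=3 → Tm = 2·8 + 4·11 = 60°C.
|ΔTm| = |68 − 60| = 8°C, > 4°C.

|ΔTm| = 8°C; the pair is not acceptable.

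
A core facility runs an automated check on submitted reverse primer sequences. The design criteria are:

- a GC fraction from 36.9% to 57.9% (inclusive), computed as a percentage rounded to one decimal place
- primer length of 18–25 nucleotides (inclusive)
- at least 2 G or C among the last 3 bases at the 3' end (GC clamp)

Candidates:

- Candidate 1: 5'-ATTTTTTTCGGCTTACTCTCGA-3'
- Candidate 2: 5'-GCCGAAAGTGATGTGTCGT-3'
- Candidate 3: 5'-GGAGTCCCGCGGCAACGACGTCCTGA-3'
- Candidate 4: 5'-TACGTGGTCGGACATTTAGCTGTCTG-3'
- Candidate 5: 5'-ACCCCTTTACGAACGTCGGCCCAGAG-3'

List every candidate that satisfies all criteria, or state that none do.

Candidate 2 only.

Candidate 1 (22 nt, A=3 T=11 G=3 C=5): GC 8/22 = 36.4%, outside 36.9–57.9% ✗; length 22 ✓; 3' end CGA has 2 G/C ✓ — fails.
Candidate 2 (19 nt, A=4 T=5 G=7 C=3): GC 10/19 = 52.6% ✓; length 19 ✓; 3' end CGT has 2 G/C ✓ — passes.
Candidate 3 (26 nt, A=5 T=3 G=9 C=9): GC 18/26 = 69.2%, outside 36.9–57.9% ✗; length 26, outside 18–25 ✗; 3' end TGA has 1 G/C, need ≥2 ✗ — fails.
Candidate 4 (26 nt, A=4 T=9 G=8 C=5): GC 13/26 = 50.0% ✓; length 26, outside 18–25 ✗; 3' end CTG has 2 G/C ✓ — fails.
Candidate 5 (26 nt, A=6 T=4 G=6 C=10): GC 16/26 = 61.5%, outside 36.9–57.9% ✗; length 26, outside 18–25 ✗; 3' end GAG has 2 G/C ✓ — fails.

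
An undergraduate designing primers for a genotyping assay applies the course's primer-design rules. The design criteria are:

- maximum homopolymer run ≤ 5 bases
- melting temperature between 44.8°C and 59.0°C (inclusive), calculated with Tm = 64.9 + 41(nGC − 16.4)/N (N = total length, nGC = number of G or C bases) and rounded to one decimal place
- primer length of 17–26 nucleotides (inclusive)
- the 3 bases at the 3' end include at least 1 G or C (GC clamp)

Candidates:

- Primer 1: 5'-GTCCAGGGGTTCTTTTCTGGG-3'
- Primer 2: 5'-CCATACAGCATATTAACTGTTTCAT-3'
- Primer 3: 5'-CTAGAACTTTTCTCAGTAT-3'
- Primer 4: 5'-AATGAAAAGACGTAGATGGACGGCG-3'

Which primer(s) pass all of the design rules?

Primer 1 (21 nt, A=1 T=8 G=8 C=4): longest run = 4 ✓; Tm = 64.9 + 41·(12 − 16.4)/21 = 56.3°C ✓; length 21 ✓; 3' end GGG has 3 G/C ✓ — passes.
Primer 2 (25 nt, A=8 T=9 G=2 C=6): longest run = 3 ✓; Tm = 64.9 + 41·(8 − 16.4)/25 = 51.1°C ✓; length 25 ✓; 3' end CAT has 1 G/C ✓ — passes.
Primer 3 (19 nt, A=5 T=8 G=2 C=4): longest run = 4 ✓; Tm = 64.9 + 41·(6 − 16.4)/19 = 42.5°C, outside 44.8–59.0°C ✗; length 19 ✓; 3' end TAT has 0 G/C, need ≥1 ✗ — fails.
Primer 4 (25 nt, A=10 T=3 G=9 C=3): longest run = 4 ✓; Tm = 64.9 + 41·(12 − 16.4)/25 = 57.7°C ✓; length 25 ✓; 3' end GCG has 3 G/C ✓ — passes.

Primer 1, Primer 2 and Primer 4.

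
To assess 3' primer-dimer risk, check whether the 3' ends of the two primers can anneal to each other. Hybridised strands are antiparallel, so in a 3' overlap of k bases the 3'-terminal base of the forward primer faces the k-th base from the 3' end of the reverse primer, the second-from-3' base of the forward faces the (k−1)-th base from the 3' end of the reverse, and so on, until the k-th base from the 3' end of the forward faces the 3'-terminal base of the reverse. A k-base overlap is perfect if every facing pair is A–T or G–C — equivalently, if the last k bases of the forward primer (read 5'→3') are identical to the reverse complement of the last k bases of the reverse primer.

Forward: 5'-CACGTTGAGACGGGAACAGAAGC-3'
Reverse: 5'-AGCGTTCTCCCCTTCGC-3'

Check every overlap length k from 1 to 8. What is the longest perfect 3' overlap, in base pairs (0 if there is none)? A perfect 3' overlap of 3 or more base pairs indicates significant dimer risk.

Longest perfect overlap: 2 complementary base pairs; below the dimer-risk threshold (threshold 3).

Last 8 bases (5'→3') — forward …ACAGAAGC, reverse …CCCTTCGC.
Reverse complement of the reverse primer's last 8 bases: GCGAAGGG; its first k bases are the reverse complement of the reverse primer's last k bases, so a perfect k-base overlap needs the forward primer's last k bases to equal them.
Comparing (forward last k vs required): k=1: C vs G ✗; k=2: GC vs GC ✓; k=3: AGC vs GCG ✗; k=4: AAGC vs GCGA ✗; k=5: GAAGC vs GCGAA ✗; k=6: AGAAGC vs GCGAAG ✗; k=7: CAGAAGC vs GCGAAGG ✗; k=8: ACAGAAGC vs GCGAAGGG ✗.
Only k = 2 is perfect, so the longest perfect 3' overlap is 2.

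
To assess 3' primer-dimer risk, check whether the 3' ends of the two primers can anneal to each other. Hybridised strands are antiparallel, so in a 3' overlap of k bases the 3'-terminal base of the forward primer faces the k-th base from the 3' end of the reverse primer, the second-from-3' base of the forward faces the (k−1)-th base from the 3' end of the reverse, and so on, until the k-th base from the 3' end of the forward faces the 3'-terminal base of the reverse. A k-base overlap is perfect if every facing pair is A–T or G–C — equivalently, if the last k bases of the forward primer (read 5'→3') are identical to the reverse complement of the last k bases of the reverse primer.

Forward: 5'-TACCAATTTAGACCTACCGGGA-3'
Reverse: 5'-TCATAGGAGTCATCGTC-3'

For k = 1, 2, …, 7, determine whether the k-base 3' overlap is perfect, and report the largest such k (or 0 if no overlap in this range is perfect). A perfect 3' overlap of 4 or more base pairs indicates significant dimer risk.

Longest perfect overlap: 2 complementary base pairs; below the dimer-risk threshold (threshold 4).

Last 7 bases (5'→3') — forward …ACCGGGA, reverse …CATCGTC.
Reverse complement of the reverse primer's last 7 bases: GACGATG; its first k bases are the reverse complement of the reverse primer's last k bases, so a perfect k-base overlap needs the forward primer's last k bases to equal them.
Comparing (forward last k vs required): k=1: A vs G ✗; k=2: GA vs GA ✓; k=3: GGA vs GAC ✗; k=4: GGGA vs GACG ✗; k=5: CGGGA vs GACGA ✗; k=6: CCGGGA vs GACGAT ✗; k=7: ACCGGGA vs GACGATG ✗.
Only k = 2 is perfect, so the longest perfect 3' overlap is 2.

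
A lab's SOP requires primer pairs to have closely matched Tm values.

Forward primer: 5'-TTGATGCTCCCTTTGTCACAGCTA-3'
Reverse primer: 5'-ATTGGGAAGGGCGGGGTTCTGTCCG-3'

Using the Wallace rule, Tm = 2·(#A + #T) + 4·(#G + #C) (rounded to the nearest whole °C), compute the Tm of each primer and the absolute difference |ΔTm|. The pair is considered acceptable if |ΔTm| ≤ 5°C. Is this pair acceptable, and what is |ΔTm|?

Forward: A=4 T=9 G=4 C=7 → Tm = 2·13 + 4·11 = 70°C.
Reverse: A=3 T=6 G=12 C=4 → Tm = 2·9 + 4·16 = 82°C.
|ΔTm| = |70 − 82| = 12°C, > 5°C.

|ΔTm| = 12°C; the pair is not acceptable.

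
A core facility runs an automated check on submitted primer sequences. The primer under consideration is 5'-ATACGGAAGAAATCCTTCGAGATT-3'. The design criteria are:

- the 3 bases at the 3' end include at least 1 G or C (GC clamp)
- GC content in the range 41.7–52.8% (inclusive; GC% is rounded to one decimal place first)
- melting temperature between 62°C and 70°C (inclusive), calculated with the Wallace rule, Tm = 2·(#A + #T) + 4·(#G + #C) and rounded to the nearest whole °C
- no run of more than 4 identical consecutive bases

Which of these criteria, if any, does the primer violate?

Base counts: A=9, T=6, G=5, C=4 (length 24).
GC clamp: 3' end ATT has 0 G/C, need ≥1 ✗
GC content: GC 9/24 = 37.5%, outside 41.7–52.8% ✗
Tm: Tm = 2·15 + 4·9 = 66°C ✓
homopolymer run: longest run = 3 ✓

Fails: GC clamp, GC content.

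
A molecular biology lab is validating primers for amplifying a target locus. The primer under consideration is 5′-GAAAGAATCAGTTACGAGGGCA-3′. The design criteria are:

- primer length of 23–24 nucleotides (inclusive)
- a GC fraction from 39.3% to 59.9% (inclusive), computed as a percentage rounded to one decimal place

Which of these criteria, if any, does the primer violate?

Base counts: A=9, T=3, G=7, C=3 (length 22).
length: length 22, outside 23–24 ✗
GC content: GC 10/22 = 45.5% ✓

Fails: length.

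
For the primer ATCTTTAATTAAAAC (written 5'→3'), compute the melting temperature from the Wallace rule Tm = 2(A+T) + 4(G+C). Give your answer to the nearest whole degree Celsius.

34°C

Base counts: A=7, T=6, G=0, C=2 (length 15).
Tm = 2·(7+6) + 4·(0+2) = 2·13 + 4·2 = 26 + 8 = 34°C.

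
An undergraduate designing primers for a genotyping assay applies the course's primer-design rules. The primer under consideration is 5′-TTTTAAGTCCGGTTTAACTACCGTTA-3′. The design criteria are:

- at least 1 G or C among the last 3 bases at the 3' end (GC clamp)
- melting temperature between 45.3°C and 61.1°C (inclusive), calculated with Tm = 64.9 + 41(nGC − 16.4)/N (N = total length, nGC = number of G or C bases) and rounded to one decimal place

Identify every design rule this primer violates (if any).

Fails: GC clamp.

Base counts: A=6, T=11, G=4, C=5 (length 26).
GC clamp: 3' end TTA has 0 G/C, need ≥1 ✗
Tm: Tm = 64.9 + 41·(9 − 16.4)/26 = 53.2°C ✓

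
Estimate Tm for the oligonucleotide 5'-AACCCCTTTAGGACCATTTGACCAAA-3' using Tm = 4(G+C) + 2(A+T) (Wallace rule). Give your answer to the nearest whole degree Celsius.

74°C

Base counts: A=9, T=6, G=3, C=8 (length 26).
Tm = 2·(9+6) + 4·(3+8) = 2·15 + 4·11 = 30 + 44 = 74°C.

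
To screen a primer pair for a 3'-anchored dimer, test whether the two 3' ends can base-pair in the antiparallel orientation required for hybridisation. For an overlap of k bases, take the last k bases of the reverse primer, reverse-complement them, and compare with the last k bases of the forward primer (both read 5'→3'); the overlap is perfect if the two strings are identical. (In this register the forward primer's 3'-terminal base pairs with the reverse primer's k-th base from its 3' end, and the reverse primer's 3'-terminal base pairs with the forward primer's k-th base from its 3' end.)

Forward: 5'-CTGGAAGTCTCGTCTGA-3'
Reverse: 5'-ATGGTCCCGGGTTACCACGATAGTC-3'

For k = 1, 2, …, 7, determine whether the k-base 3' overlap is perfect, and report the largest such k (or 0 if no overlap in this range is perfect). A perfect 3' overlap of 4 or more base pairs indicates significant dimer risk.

Last 7 bases (5'→3') — forward …CGTCTGA, reverse …GATAGTC.
Reverse complement of the reverse primer's last 7 bases: GACTATC; its first k bases are the reverse complement of the reverse primer's last k bases, so a perfect k-base overlap needs the forward primer's last k bases to equal them.
Comparing (forward last k vs required): k=1: A vs G ✗; k=2: GA vs GA ✓; k=3: TGA vs GAC ✗; k=4: CTGA vs GACT ✗; k=5: TCTGA vs GACTA ✗; k=6: GTCTGA vs GACTAT ✗; k=7: CGTCTGA vs GACTATC ✗.
Only k = 2 is perfect, so the longest perfect 3' overlap is 2.

Longest perfect overlap: 2 complementary base pairs; below the dimer-risk threshold (threshold 4).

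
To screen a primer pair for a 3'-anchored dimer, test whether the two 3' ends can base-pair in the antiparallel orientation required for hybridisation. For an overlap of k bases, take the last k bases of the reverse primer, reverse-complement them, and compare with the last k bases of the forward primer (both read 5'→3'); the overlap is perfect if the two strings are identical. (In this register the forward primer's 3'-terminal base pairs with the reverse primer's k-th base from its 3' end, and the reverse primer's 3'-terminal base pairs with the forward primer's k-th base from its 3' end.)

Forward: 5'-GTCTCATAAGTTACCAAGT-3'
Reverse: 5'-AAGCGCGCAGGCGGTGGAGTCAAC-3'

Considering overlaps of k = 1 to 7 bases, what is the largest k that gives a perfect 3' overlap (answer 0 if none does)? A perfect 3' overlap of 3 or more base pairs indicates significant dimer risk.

Longest perfect overlap: 2 complementary base pairs; below the dimer-risk threshold (threshold 3).

Last 7 bases (5'→3') — forward …ACCAAGT, reverse …AGTCAAC.
Reverse complement of the reverse primer's last 7 bases: GTTGACT; its first k bases are the reverse complement of the reverse primer's last k bases, so a perfect k-base overlap needs the forward primer's last k bases to equal them.
Comparing (forward last k vs required): k=1: T vs G ✗; k=2: GT vs GT ✓; k=3: AGT vs GTT ✗; k=4: AAGT vs GTTG ✗; k=5: CAAGT vs GTTGA ✗; k=6: CCAAGT vs GTTGAC ✗; k=7: ACCAAGT vs GTTGACT ✗.
Only k = 2 is perfect, so the longest perfect 3' overlap is 2.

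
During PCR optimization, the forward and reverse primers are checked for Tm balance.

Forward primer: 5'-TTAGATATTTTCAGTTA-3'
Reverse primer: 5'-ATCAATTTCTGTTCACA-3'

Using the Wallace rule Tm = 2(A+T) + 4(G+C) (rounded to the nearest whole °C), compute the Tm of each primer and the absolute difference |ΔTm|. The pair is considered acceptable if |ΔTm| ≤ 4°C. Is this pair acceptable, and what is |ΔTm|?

|ΔTm| = 4°C; the pair is acceptable.

Forward: A=5 T=9 G=2 C=1 → Tm = 2·14 + 4·3 = 40°C.
Reverse: A=5 T=7 G=1 C=4 → Tm = 2·12 + 4·5 = 44°C.
|ΔTm| = |40 − 44| = 4°C, ≤ 4°C.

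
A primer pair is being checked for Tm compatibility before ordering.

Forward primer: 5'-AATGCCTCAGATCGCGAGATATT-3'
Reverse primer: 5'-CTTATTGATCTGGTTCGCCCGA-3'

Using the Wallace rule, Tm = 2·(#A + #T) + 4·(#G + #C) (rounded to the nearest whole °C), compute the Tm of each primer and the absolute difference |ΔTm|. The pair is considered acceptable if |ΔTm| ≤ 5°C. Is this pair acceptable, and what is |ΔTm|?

Forward: A=7 T=6 G=5 C=5 → Tm = 2·13 + 4·10 = 66°C.
Reverse: A=3 T=8 G=5 C=6 → Tm = 2·11 + 4·11 = 66°C.
|ΔTm| = |66 − 66| = 0°C, ≤ 5°C.

|ΔTm| = 0°C; the pair is acceptable.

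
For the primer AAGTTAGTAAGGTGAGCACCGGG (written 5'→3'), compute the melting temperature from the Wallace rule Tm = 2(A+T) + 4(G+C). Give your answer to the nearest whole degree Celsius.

Base counts: A=7, T=4, G=9, C=3 (length 23).
Tm = 2·(7+4) + 4·(9+3) = 2·11 + 4·12 = 22 + 48 = 70°C.

70°C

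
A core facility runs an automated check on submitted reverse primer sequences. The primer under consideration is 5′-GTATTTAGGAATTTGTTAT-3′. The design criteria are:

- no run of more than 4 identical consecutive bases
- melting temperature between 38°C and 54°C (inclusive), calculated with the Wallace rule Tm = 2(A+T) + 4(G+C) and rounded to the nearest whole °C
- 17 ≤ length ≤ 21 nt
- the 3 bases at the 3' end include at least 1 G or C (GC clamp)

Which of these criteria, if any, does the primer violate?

Fails: GC clamp.

Base counts: A=5, T=10, G=4, C=0 (length 19).
homopolymer run: longest run = 3 ✓
Tm: Tm = 2·15 + 4·4 = 46°C ✓
length: length 19 ✓
GC clamp: 3' end TAT has 0 G/C, need ≥1 ✗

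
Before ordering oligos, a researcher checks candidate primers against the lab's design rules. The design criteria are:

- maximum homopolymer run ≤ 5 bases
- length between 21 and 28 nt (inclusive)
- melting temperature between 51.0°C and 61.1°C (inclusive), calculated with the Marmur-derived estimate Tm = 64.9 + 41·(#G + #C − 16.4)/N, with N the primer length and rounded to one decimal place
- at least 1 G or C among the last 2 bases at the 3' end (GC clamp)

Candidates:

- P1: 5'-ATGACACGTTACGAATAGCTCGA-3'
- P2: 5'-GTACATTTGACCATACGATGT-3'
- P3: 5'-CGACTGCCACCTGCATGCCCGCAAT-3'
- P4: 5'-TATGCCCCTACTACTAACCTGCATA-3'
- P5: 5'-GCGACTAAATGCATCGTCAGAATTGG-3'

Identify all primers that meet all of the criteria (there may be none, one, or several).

P1 (23 nt, A=8 T=5 G=5 C=5): longest run = 2 ✓; length 23 ✓; Tm = 64.9 + 41·(10 − 16.4)/23 = 53.5°C ✓; 3' end GA has 1 G/C ✓ — passes.
P2 (21 nt, A=6 T=7 G=4 C=4): longest run = 3 ✓; length 21 ✓; Tm = 64.9 + 41·(8 − 16.4)/21 = 48.5°C, outside 51.0–61.1°C ✗; 3' end GT has 1 G/C ✓ — fails.
P3 (25 nt, A=5 T=4 G=5 C=11): longest run = 3 ✓; length 25 ✓; Tm = 64.9 + 41·(16 − 16.4)/25 = 64.2°C, outside 51.0–61.1°C ✗; 3' end AT has 0 G/C, need ≥1 ✗ — fails.
P4 (25 nt, A=7 T=7 G=2 C=9): longest run = 4 ✓; length 25 ✓; Tm = 64.9 + 41·(11 − 16.4)/25 = 56.0°C ✓; 3' end TA has 0 G/C, need ≥1 ✗ — fails.
P5 (26 nt, A=8 T=6 G=7 C=5): longest run = 3 ✓; length 26 ✓; Tm = 64.9 + 41·(12 − 16.4)/26 = 58.0°C ✓; 3' end GG has 2 G/C ✓ — passes.

P1 and P5.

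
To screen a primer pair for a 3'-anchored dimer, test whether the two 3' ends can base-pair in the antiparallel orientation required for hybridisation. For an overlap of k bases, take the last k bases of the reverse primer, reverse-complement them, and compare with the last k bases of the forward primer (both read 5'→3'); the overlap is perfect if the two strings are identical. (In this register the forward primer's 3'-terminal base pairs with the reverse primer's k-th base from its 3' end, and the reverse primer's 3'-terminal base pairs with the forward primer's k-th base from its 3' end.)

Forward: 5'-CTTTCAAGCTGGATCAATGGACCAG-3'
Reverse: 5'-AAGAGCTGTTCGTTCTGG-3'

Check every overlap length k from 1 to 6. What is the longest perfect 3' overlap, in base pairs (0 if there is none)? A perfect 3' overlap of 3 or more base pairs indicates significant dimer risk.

Longest perfect overlap: 4 complementary base pairs; significant dimer risk (threshold 3).

Last 6 bases (5'→3') — forward …GACCAG, reverse …TTCTGG.
Reverse complement of the reverse primer's last 6 bases: CCAGAA; its first k bases are the reverse complement of the reverse primer's last k bases, so a perfect k-base overlap needs the forward primer's last k bases to equal them.
Comparing (forward last k vs required): k=1: G vs C ✗; k=2: AG vs CC ✗; k=3: CAG vs CCA ✗; k=4: CCAG vs CCAG ✓; k=5: ACCAG vs CCAGA ✗; k=6: GACCAG vs CCAGAA ✗.
Only k = 4 is perfect, so the longest perfect 3' overlap is 4.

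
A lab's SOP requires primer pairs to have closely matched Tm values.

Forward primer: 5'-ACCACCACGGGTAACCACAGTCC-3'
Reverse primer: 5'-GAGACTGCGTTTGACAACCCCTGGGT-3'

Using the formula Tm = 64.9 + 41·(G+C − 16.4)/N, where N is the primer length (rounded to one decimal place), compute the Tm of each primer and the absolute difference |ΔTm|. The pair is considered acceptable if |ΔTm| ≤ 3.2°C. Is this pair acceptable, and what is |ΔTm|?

|ΔTm| = 2.1°C; the pair is acceptable.

Forward: G+C = 14, N = 23 → Tm = 64.9 + 41·(14 − 16.4)/23 = 60.6°C.
Reverse: G+C = 15, N = 26 → Tm = 64.9 + 41·(15 − 16.4)/26 = 62.7°C.
|ΔTm| = |60.6 − 62.7| = 2.1°C, ≤ 3.2°C.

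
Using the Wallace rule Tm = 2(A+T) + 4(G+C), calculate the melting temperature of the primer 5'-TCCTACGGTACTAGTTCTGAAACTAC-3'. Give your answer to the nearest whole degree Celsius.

74°C

Base counts: A=7, T=8, G=4, C=7 (length 26).
Tm = 2·(7+8) + 4·(4+7) = 2·15 + 4·11 = 30 + 44 = 74°C.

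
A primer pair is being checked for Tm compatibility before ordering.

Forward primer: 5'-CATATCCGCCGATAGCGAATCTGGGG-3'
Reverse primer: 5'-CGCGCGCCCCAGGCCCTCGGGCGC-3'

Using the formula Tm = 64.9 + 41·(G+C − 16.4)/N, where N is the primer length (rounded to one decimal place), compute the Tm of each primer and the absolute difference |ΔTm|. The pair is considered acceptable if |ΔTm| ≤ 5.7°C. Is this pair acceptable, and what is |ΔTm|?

|ΔTm| = 11.8°C; the pair is not acceptable.

Forward: G+C = 15, N = 26 → Tm = 64.9 + 41·(15 − 16.4)/26 = 62.7°C.
Reverse: G+C = 22, N = 24 → Tm = 64.9 + 41·(22 − 16.4)/24 = 74.5°C.
|ΔTm| = |62.7 − 74.5| = 11.8°C, > 5.7°C.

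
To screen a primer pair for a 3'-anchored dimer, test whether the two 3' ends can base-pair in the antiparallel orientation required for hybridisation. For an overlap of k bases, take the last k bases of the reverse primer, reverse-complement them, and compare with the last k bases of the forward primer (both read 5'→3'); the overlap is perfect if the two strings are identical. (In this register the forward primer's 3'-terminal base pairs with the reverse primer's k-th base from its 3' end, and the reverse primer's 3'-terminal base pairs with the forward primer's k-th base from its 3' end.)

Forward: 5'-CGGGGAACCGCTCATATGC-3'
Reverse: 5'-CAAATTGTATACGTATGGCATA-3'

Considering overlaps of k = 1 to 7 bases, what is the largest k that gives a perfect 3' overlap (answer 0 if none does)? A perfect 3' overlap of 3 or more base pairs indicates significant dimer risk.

Last 7 bases (5'→3') — forward …CATATGC, reverse …TGGCATA.
Reverse complement of the reverse primer's last 7 bases: TATGCCA; its first k bases are the reverse complement of the reverse primer's last k bases, so a perfect k-base overlap needs the forward primer's last k bases to equal them.
Comparing (forward last k vs required): k=1: C vs T ✗; k=2: GC vs TA ✗; k=3: TGC vs TAT ✗; k=4: ATGC vs TATG ✗; k=5: TATGC vs TATGC ✓; k=6: ATATGC vs TATGCC ✗; k=7: CATATGC vs TATGCCA ✗.
Only k = 5 is perfect, so the longest perfect 3' overlap is 5.

Longest perfect overlap: 5 complementary base pairs; significant dimer risk (threshold 3).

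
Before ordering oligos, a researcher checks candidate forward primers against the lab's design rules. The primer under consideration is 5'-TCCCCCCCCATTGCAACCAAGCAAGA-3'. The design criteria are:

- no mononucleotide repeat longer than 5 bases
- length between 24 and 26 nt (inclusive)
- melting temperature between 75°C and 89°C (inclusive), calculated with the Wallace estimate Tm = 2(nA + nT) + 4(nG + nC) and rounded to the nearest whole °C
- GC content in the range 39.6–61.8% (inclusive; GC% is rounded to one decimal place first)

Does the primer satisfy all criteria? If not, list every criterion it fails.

Fails: homopolymer run.

Base counts: A=8, T=3, G=3, C=12 (length 26).
homopolymer run: longest run = 8, exceeds 5 ✗
length: length 26 ✓
Tm: Tm = 2·11 + 4·15 = 82°C ✓
GC content: GC 15/26 = 57.7% ✓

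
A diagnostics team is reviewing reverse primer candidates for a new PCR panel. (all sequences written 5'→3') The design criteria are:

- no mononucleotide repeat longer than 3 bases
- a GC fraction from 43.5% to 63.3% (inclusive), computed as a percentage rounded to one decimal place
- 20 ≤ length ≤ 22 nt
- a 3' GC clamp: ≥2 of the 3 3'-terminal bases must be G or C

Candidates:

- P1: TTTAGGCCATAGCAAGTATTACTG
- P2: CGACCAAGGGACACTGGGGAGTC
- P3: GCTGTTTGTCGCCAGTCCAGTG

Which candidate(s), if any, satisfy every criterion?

P3 only.

P1 (24 nt, A=7 T=8 G=5 C=4): longest run = 3 ✓; GC 9/24 = 37.5%, outside 43.5–63.3% ✗; length 24, outside 20–22 ✗; 3' end CTG has 2 G/C ✓ — fails.
P2 (23 nt, A=6 T=2 G=9 C=6): longest run = 4, exceeds 3 ✗; GC 15/23 = 65.2%, outside 43.5–63.3% ✗; length 23, outside 20–22 ✗; 3' end GTC has 2 G/C ✓ — fails.
P3 (22 nt, A=2 T=7 G=7 C=6): longest run = 3 ✓; GC 13/22 = 59.1% ✓; length 22 ✓; 3' end GTG has 2 G/C ✓ — passes.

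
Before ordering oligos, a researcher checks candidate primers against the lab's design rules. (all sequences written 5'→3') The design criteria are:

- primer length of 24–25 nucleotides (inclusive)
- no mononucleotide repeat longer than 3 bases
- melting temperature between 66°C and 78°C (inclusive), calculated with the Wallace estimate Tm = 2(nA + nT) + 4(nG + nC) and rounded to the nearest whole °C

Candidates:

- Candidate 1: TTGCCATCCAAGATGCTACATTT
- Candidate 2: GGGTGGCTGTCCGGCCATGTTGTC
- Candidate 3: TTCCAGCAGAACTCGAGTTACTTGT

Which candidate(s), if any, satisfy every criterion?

Candidate 1 (23 nt, A=6 T=8 G=3 C=6): length 23, outside 24–25 ✗; longest run = 3 ✓; Tm = 2·14 + 4·9 = 64°C, outside 66–78°C ✗ — fails.
Candidate 2 (24 nt, A=1 T=7 G=10 C=6): length 24 ✓; longest run = 3 ✓; Tm = 2·8 + 4·16 = 80°C, outside 66–78°C ✗ — fails.
Candidate 3 (25 nt, A=6 T=8 G=5 C=6): length 25 ✓; longest run = 2 ✓; Tm = 2·14 + 4·11 = 72°C ✓ — passes.

Candidate 3 only.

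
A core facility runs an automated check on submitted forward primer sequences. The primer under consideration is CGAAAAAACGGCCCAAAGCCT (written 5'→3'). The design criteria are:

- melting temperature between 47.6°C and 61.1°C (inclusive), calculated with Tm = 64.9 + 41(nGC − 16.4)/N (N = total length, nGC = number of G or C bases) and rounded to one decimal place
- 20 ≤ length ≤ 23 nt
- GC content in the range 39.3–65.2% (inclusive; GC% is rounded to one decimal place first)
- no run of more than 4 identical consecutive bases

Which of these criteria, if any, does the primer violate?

Base counts: A=9, T=1, G=4, C=7 (length 21).
Tm: Tm = 64.9 + 41·(11 − 16.4)/21 = 54.4°C ✓
length: length 21 ✓
GC content: GC 11/21 = 52.4% ✓
homopolymer run: longest run = 6, exceeds 4 ✗

Fails: homopolymer run.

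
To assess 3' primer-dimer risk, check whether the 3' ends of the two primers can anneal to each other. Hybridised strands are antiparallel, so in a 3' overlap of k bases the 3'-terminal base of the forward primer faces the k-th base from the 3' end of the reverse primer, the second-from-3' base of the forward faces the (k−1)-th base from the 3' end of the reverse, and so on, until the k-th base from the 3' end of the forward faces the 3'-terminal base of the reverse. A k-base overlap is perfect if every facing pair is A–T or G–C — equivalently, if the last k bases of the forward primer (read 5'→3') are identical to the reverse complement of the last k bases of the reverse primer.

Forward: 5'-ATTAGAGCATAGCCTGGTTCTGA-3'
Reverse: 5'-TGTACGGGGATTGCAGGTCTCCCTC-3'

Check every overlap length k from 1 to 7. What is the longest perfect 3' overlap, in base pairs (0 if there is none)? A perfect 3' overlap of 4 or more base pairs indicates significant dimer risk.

Longest perfect overlap: 2 complementary base pairs; below the dimer-risk threshold (threshold 4).

Last 7 bases (5'→3') — forward …GTTCTGA, reverse …CTCCCTC.
Reverse complement of the reverse primer's last 7 bases: GAGGGAG; its first k bases are the reverse complement of the reverse primer's last k bases, so a perfect k-base overlap needs the forward primer's last k bases to equal them.
Comparing (forward last k vs required): k=1: A vs G ✗; k=2: GA vs GA ✓; k=3: TGA vs GAG ✗; k=4: CTGA vs GAGG ✗; k=5: TCTGA vs GAGGG ✗; k=6: TTCTGA vs GAGGGA ✗; k=7: GTTCTGA vs GAGGGAG ✗.
Only k = 2 is perfect, so the longest perfect 3' overlap is 2.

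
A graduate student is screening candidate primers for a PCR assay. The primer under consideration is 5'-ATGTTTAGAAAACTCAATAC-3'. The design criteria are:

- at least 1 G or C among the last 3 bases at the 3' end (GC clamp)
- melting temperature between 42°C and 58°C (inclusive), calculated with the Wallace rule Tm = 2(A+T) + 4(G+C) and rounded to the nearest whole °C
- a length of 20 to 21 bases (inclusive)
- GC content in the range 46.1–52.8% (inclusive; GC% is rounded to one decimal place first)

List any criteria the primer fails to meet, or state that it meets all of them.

Base counts: A=9, T=6, G=2, C=3 (length 20).
GC clamp: 3' end TAC has 1 G/C ✓
Tm: Tm = 2·15 + 4·5 = 50°C ✓
length: length 20 ✓
GC content: GC 5/20 = 25.0%, outside 46.1–52.8% ✗

Fails: GC content.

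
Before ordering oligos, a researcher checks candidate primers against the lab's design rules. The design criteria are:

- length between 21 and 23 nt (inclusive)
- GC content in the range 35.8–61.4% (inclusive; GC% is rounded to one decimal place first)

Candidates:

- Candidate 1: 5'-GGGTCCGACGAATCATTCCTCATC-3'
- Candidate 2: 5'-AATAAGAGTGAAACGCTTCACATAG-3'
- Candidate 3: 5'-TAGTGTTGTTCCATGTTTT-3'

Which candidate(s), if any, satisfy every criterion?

Candidate 1 (24 nt, A=5 T=6 G=5 C=8): length 24, outside 21–23 ✗; GC 13/24 = 54.2% ✓ — fails.
Candidate 2 (25 nt, A=11 T=5 G=5 C=4): length 25, outside 21–23 ✗; GC 9/25 = 36.0% ✓ — fails.
Candidate 3 (19 nt, A=2 T=11 G=4 C=2): length 19, outside 21–23 ✗; GC 6/19 = 31.6%, outside 35.8–61.4% ✗ — fails.

None of the candidates satisfy all criteria.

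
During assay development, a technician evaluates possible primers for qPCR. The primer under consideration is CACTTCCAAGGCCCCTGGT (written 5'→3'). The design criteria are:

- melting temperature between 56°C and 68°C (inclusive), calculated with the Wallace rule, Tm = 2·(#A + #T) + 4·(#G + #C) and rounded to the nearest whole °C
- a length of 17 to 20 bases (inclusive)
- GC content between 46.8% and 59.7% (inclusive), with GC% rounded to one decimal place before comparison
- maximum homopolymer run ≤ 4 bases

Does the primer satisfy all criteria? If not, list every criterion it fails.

Fails: GC content.

Base counts: A=3, T=4, G=4, C=8 (length 19).
Tm: Tm = 2·7 + 4·12 = 62°C ✓
length: length 19 ✓
GC content: GC 12/19 = 63.2%, outside 46.8–59.7% ✗
homopolymer run: longest run = 4 ✓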